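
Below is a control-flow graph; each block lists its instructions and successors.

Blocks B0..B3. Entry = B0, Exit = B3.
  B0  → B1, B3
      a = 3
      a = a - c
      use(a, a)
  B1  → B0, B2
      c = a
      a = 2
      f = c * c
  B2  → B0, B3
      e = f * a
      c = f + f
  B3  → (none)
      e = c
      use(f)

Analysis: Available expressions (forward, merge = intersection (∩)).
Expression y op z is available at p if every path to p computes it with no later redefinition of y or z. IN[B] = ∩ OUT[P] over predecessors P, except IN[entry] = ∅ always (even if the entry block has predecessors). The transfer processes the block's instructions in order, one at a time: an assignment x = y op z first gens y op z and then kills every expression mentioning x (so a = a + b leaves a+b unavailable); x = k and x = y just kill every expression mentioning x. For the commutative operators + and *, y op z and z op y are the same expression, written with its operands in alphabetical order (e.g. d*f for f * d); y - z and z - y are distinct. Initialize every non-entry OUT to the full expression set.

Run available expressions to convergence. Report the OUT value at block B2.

Fixpoint table:
  B0:  IN={}  OUT={}
  B1:  IN={}  OUT={c*c}
  B2:  IN={c*c}  OUT={a*f, f+f}
  B3:  IN={}  OUT={}

Merge at B2: IN[B2] = OUT[B1] = {c*c}
Applying B2's transfer function to that IN value gives OUT[B2] (row B2 above).

Answer: {a*f, f+f}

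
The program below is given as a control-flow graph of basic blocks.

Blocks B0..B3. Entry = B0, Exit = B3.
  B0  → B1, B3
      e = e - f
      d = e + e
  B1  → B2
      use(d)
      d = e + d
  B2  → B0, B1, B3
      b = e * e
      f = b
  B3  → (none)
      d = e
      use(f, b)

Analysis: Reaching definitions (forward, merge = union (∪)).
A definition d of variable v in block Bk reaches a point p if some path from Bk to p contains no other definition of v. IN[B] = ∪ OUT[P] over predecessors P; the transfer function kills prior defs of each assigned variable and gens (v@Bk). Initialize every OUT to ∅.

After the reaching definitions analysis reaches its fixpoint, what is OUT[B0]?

Answer: {b@B2, d@B0, e@B0, f@B2}

Derivation:
Converged values:
  B0: | IN={b@B2, d@B1, e@B0, f@B2} | OUT={b@B2, d@B0, e@B0, f@B2}
  B1: | IN={b@B2, d@B0, d@B1, e@B0, f@B2} | OUT={b@B2, d@B1, e@B0, f@B2}
  B2: | IN={b@B2, d@B1, e@B0, f@B2} | OUT={b@B2, d@B1, e@B0, f@B2}
  B3: | IN={b@B2, d@B0, d@B1, e@B0, f@B2} | OUT={b@B2, d@B3, e@B0, f@B2}

Merge at B0 (entry node, so the boundary value {} is joined with the incoming edge(s)): IN[B0] = {} ⊔ OUT[B2] = {b@B2, d@B1, e@B0, f@B2}
Applying B0's transfer function to that IN value gives OUT[B0] (row B0 above).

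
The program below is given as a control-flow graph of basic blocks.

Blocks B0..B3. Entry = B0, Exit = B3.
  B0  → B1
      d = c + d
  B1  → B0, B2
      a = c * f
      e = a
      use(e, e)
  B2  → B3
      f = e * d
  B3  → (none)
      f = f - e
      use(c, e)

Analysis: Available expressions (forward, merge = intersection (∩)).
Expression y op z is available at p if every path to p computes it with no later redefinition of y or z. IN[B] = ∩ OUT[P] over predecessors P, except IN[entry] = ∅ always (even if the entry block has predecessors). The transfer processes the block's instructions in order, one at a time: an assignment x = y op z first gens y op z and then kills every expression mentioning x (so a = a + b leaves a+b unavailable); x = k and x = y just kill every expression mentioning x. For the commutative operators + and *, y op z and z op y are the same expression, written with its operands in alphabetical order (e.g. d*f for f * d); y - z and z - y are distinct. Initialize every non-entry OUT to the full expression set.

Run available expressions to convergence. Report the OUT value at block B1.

Per-block solution:
  B0:  IN={}  OUT={}
  B1:  IN={}  OUT={c*f}
  B2:  IN={c*f}  OUT={d*e}
  B3:  IN={d*e}  OUT={d*e}

Merge at B1: IN[B1] = OUT[B0] = {}
Applying B1's transfer function to that IN value gives OUT[B1] (row B1 above).

Answer: {c*f}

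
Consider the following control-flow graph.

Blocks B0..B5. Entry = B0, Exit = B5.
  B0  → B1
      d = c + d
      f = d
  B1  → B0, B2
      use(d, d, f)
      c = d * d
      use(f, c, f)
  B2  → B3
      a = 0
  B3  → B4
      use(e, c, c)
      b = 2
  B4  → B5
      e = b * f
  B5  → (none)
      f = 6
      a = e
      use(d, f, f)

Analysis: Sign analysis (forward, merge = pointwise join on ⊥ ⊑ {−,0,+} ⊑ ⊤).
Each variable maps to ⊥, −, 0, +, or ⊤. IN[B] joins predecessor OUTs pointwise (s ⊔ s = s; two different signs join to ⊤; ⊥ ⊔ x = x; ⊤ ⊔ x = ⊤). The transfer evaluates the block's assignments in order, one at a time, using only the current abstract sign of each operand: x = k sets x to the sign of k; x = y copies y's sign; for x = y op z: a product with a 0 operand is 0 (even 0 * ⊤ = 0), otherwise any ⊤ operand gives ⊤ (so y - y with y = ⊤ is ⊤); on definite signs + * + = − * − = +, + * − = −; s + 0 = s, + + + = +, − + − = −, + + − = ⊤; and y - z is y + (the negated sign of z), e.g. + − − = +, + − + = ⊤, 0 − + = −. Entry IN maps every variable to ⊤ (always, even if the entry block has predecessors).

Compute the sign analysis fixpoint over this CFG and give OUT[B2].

Converged values:
  B0:   IN=(all ⊤)   OUT=(all ⊤)
  B1:   IN=(all ⊤)   OUT=(all ⊤)
  B2:   IN=(all ⊤)   OUT={a:0; rest ⊤}
  B3:   IN={a:0; rest ⊤}   OUT={a:0, b:+; rest ⊤}
  B4:   IN={a:0, b:+; rest ⊤}   OUT={a:0, b:+; rest ⊤}
  B5:   IN={a:0, b:+; rest ⊤}   OUT={b:+, f:+; rest ⊤}

Merge at B2: IN[B2] = OUT[B1] = {a: ⊤, b: ⊤, c: ⊤, d: ⊤, e: ⊤, f: ⊤}
Applying B2's transfer function to that IN value gives OUT[B2] (row B2 above).

Answer: {a: 0, b: ⊤, c: ⊤, d: ⊤, e: ⊤, f: ⊤}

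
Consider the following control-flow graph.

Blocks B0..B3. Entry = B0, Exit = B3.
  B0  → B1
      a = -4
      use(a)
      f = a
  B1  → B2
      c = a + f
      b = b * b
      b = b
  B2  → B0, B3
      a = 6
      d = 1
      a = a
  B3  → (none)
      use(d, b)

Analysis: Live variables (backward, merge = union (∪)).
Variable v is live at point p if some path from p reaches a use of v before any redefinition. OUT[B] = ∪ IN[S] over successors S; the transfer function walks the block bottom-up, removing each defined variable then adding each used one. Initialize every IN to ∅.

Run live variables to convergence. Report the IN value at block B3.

Fixpoint table:
  B0:  IN={b}  OUT={a, b, f}
  B1:  IN={a, b, f}  OUT={b}
  B2:  IN={b}  OUT={b, d}
  B3:  IN={b, d}  OUT={}

B3 is the boundary node: OUT[B3] = {}
Applying B3's transfer function to that OUT value gives IN[B3] (row B3 above).

Answer: {b, d}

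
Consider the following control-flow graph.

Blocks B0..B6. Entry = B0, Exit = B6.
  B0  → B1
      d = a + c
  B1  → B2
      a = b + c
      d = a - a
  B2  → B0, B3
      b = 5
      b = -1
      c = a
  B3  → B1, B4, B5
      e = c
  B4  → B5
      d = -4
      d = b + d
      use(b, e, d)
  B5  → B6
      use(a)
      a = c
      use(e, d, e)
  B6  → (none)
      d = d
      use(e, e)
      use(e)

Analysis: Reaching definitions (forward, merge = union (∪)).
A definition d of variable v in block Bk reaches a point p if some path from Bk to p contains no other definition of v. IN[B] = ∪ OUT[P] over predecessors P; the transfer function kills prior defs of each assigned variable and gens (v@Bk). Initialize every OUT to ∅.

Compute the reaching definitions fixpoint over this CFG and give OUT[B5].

Converged values:
  B0:  IN={a@B1, b@B2, c@B2, d@B1, e@B3}  OUT={a@B1, b@B2, c@B2, d@B0, e@B3}
  B1:  IN={a@B1, b@B2, c@B2, d@B0, d@B1, e@B3}  OUT={a@B1, b@B2, c@B2, d@B1, e@B3}
  B2:  IN={a@B1, b@B2, c@B2, d@B1, e@B3}  OUT={a@B1, b@B2, c@B2, d@B1, e@B3}
  B3:  IN={a@B1, b@B2, c@B2, d@B1, e@B3}  OUT={a@B1, b@B2, c@B2, d@B1, e@B3}
  B4:  IN={a@B1, b@B2, c@B2, d@B1, e@B3}  OUT={a@B1, b@B2, c@B2, d@B4, e@B3}
  B5:  IN={a@B1, b@B2, c@B2, d@B1, d@B4, e@B3}  OUT={a@B5, b@B2, c@B2, d@B1, d@B4, e@B3}
  B6:  IN={a@B5, b@B2, c@B2, d@B1, d@B4, e@B3}  OUT={a@B5, b@B2, c@B2, d@B6, e@B3}

Merge at B5: IN[B5] = OUT[B3] ⊔ OUT[B4] = {a@B1, b@B2, c@B2, d@B1, d@B4, e@B3}
Applying B5's transfer function to that IN value gives OUT[B5] (row B5 above).

Answer: {a@B5, b@B2, c@B2, d@B1, d@B4, e@B3}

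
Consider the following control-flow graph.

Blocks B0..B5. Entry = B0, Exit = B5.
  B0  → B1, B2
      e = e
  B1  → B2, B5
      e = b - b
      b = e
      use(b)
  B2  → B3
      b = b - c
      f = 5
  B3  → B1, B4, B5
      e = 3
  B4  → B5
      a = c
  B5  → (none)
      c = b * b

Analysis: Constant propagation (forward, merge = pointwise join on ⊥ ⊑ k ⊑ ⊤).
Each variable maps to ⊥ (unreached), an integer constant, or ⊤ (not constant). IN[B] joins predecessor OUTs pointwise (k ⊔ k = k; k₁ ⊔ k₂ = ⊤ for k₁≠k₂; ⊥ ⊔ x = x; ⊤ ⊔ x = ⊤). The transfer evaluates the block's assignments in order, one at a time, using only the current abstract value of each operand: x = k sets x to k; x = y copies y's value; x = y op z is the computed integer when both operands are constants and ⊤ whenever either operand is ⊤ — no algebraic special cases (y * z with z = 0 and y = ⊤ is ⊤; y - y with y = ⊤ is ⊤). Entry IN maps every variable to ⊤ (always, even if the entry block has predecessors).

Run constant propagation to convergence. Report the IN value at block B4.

Answer: {a: ⊤, b: ⊤, c: ⊤, d: ⊤, e: 3, f: 5}

Working:
Converged values:
  B0:   IN=(all ⊤)   OUT=(all ⊤)
  B1:   IN=(all ⊤)   OUT=(all ⊤)
  B2:   IN=(all ⊤)   OUT={f:5; rest ⊤}
  B3:   IN={f:5; rest ⊤}   OUT={e:3, f:5; rest ⊤}
  B4:   IN={e:3, f:5; rest ⊤}   OUT={e:3, f:5; rest ⊤}
  B5:   IN=(all ⊤)   OUT=(all ⊤)

Merge at B4: IN[B4] = OUT[B3] = {a: ⊤, b: ⊤, c: ⊤, d: ⊤, e: 3, f: 5}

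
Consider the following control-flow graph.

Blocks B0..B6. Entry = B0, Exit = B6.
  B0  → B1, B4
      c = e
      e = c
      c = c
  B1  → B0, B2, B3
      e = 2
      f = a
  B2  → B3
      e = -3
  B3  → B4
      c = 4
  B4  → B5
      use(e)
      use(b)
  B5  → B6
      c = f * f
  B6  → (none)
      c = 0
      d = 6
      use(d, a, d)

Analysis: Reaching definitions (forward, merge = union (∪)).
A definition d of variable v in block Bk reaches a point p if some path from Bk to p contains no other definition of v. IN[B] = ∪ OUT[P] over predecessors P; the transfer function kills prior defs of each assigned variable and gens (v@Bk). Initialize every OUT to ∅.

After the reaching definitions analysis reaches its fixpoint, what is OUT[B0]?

Fixpoint table:
  B0: | IN={c@B0, e@B1, f@B1} | OUT={c@B0, e@B0, f@B1}
  B1: | IN={c@B0, e@B0, f@B1} | OUT={c@B0, e@B1, f@B1}
  B2: | IN={c@B0, e@B1, f@B1} | OUT={c@B0, e@B2, f@B1}
  B3: | IN={c@B0, e@B1, e@B2, f@B1} | OUT={c@B3, e@B1, e@B2, f@B1}
  B4: | IN={c@B0, c@B3, e@B0, e@B1, e@B2, f@B1} | OUT={c@B0, c@B3, e@B0, e@B1, e@B2, f@B1}
  B5: | IN={c@B0, c@B3, e@B0, e@B1, e@B2, f@B1} | OUT={c@B5, e@B0, e@B1, e@B2, f@B1}
  B6: | IN={c@B5, e@B0, e@B1, e@B2, f@B1} | OUT={c@B6, d@B6, e@B0, e@B1, e@B2, f@B1}

Merge at B0 (entry node, so the boundary value {} is joined with the incoming edge(s)): IN[B0] = {} ⊔ OUT[B1] = {c@B0, e@B1, f@B1}
Applying B0's transfer function to that IN value gives OUT[B0] (row B0 above).

Answer: {c@B0, e@B0, f@B1}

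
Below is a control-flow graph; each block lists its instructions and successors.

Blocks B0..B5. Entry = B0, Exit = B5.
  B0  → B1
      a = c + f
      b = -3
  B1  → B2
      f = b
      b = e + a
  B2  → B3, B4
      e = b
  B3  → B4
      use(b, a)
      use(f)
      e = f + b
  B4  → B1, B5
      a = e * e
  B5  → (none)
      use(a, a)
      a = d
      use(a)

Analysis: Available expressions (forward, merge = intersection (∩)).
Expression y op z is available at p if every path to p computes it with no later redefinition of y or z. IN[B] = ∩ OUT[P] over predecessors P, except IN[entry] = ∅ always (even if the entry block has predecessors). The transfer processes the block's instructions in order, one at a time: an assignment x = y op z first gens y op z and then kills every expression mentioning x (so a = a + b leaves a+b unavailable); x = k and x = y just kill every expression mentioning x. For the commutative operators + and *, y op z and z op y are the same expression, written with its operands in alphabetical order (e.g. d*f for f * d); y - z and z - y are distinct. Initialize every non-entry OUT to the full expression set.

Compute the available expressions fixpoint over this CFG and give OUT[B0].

Answer: {c+f}

Trace:
Per-block solution:
  B0:  IN={}  OUT={c+f}
  B1:  IN={}  OUT={a+e}
  B2:  IN={a+e}  OUT={}
  B3:  IN={}  OUT={b+f}
  B4:  IN={}  OUT={e*e}
  B5:  IN={e*e}  OUT={e*e}

B0 is the boundary node: IN[B0] = {}
Applying B0's transfer function to that IN value gives OUT[B0] (row B0 above).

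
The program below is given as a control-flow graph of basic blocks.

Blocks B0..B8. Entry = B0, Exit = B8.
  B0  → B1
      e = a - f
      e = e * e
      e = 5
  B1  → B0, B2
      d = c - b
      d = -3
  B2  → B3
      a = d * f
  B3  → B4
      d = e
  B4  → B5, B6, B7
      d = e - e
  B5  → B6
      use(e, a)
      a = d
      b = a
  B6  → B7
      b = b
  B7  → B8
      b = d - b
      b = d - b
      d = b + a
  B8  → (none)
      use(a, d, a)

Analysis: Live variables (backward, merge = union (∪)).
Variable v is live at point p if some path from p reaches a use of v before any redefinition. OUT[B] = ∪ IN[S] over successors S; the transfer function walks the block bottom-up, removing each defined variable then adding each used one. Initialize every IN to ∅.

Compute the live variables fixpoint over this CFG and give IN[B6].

Answer: {a, b, d}

Working:
Fixpoint table:
  B0: | IN={a, b, c, f} | OUT={a, b, c, e, f}
  B1: | IN={a, b, c, e, f} | OUT={a, b, c, d, e, f}
  B2: | IN={b, d, e, f} | OUT={a, b, e}
  B3: | IN={a, b, e} | OUT={a, b, e}
  B4: | IN={a, b, e} | OUT={a, b, d, e}
  B5: | IN={a, d, e} | OUT={a, b, d}
  B6: | IN={a, b, d} | OUT={a, b, d}
  B7: | IN={a, b, d} | OUT={a, d}
  B8: | IN={a, d} | OUT={}

Merge at B6: OUT[B6] = IN[B7] = {a, b, d}
Applying B6's transfer function to that OUT value gives IN[B6] (row B6 above).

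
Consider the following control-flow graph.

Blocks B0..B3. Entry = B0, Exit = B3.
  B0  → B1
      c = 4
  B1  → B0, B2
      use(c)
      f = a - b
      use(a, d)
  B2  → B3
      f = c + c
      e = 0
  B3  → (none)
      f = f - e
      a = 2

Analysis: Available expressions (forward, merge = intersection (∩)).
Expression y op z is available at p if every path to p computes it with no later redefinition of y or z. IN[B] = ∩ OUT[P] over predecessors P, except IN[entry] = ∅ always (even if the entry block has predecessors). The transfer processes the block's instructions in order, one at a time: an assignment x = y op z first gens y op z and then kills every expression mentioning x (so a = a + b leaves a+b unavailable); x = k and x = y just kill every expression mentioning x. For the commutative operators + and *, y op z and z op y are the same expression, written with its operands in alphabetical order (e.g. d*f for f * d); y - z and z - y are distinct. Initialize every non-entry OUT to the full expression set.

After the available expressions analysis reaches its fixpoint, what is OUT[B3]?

Answer: {c+c}

Trace:
Per-block solution:
  B0:   IN={}   OUT={}
  B1:   IN={}   OUT={a-b}
  B2:   IN={a-b}   OUT={a-b, c+c}
  B3:   IN={a-b, c+c}   OUT={c+c}

Merge at B3: IN[B3] = OUT[B2] = {a-b, c+c}
Applying B3's transfer function to that IN value gives OUT[B3] (row B3 above).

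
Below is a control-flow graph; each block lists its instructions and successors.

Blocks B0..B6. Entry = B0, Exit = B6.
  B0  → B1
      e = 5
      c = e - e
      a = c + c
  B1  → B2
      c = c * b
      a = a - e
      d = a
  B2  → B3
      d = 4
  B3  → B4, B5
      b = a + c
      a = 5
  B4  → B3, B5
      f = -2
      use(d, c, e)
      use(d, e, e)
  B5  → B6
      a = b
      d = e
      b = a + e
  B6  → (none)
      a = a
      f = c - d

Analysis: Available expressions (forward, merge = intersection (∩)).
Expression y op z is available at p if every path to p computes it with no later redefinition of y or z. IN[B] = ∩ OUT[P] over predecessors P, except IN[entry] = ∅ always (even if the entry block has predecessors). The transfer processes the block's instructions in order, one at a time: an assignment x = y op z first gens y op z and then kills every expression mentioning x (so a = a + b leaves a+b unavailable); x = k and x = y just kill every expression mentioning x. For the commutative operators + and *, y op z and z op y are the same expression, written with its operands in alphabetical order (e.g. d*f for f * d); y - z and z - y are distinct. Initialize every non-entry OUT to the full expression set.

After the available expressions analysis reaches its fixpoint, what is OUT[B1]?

Per-block solution:
  B0:  IN={}  OUT={c+c, e-e}
  B1:  IN={c+c, e-e}  OUT={e-e}
  B2:  IN={e-e}  OUT={e-e}
  B3:  IN={e-e}  OUT={e-e}
  B4:  IN={e-e}  OUT={e-e}
  B5:  IN={e-e}  OUT={a+e, e-e}
  B6:  IN={a+e, e-e}  OUT={c-d, e-e}

Merge at B1: IN[B1] = OUT[B0] = {c+c, e-e}
Applying B1's transfer function to that IN value gives OUT[B1] (row B1 above).

Answer: {e-e}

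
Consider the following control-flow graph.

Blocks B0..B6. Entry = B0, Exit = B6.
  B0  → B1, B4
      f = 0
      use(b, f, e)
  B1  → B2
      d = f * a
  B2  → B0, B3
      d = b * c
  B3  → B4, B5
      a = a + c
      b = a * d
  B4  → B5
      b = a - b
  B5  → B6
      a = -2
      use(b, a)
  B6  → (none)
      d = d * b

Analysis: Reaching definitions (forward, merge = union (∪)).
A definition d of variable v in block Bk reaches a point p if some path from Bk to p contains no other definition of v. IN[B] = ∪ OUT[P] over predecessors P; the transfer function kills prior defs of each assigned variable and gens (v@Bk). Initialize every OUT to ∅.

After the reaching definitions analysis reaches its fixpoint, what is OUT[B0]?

Answer: {d@B2, f@B0}

Derivation:
Per-block solution:
  B0:  IN={d@B2, f@B0}  OUT={d@B2, f@B0}
  B1:  IN={d@B2, f@B0}  OUT={d@B1, f@B0}
  B2:  IN={d@B1, f@B0}  OUT={d@B2, f@B0}
  B3:  IN={d@B2, f@B0}  OUT={a@B3, b@B3, d@B2, f@B0}
  B4:  IN={a@B3, b@B3, d@B2, f@B0}  OUT={a@B3, b@B4, d@B2, f@B0}
  B5:  IN={a@B3, b@B3, b@B4, d@B2, f@B0}  OUT={a@B5, b@B3, b@B4, d@B2, f@B0}
  B6:  IN={a@B5, b@B3, b@B4, d@B2, f@B0}  OUT={a@B5, b@B3, b@B4, d@B6, f@B0}

Merge at B0 (entry node, so the boundary value {} is joined with the incoming edge(s)): IN[B0] = {} ⊔ OUT[B2] = {d@B2, f@B0}
Applying B0's transfer function to that IN value gives OUT[B0] (row B0 above).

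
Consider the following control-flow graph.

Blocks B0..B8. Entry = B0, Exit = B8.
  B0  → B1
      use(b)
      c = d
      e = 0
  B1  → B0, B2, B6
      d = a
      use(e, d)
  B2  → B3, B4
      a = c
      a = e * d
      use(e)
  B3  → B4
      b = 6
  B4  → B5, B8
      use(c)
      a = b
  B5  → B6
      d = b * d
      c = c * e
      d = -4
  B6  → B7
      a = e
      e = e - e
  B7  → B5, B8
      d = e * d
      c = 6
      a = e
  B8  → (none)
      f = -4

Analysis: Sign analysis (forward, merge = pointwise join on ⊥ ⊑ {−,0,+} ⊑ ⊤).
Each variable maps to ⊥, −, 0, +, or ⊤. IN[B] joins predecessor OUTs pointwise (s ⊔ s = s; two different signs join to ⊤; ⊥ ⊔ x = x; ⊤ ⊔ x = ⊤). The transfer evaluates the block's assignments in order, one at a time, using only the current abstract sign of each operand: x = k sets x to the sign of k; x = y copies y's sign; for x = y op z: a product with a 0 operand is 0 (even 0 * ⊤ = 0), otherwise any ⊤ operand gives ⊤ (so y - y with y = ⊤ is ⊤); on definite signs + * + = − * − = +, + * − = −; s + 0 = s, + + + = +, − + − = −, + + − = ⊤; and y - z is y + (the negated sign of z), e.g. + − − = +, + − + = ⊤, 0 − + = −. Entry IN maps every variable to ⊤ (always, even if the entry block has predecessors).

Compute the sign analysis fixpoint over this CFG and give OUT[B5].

Answer: {a: ⊤, b: ⊤, c: 0, d: -, e: 0, f: ⊤}

Trace:
Converged values:
  B0:  IN=(all ⊤)  OUT={e:0; rest ⊤}
  B1:  IN={e:0; rest ⊤}  OUT={e:0; rest ⊤}
  B2:  IN={e:0; rest ⊤}  OUT={a:0, e:0; rest ⊤}
  B3:  IN={a:0, e:0; rest ⊤}  OUT={a:0, b:+, e:0; rest ⊤}
  B4:  IN={a:0, e:0; rest ⊤}  OUT={e:0; rest ⊤}
  B5:  IN={e:0; rest ⊤}  OUT={c:0, d:-, e:0; rest ⊤}
  B6:  IN={e:0; rest ⊤}  OUT={a:0, e:0; rest ⊤}
  B7:  IN={a:0, e:0; rest ⊤}  OUT={a:0, c:+, d:0, e:0; rest ⊤}
  B8:  IN={e:0; rest ⊤}  OUT={e:0, f:-; rest ⊤}

Merge at B5: IN[B5] = OUT[B4] ⊔ OUT[B7] = {a: ⊤, b: ⊤, c: ⊤, d: ⊤, e: 0, f: ⊤}
Applying B5's transfer function to that IN value gives OUT[B5] (row B5 above).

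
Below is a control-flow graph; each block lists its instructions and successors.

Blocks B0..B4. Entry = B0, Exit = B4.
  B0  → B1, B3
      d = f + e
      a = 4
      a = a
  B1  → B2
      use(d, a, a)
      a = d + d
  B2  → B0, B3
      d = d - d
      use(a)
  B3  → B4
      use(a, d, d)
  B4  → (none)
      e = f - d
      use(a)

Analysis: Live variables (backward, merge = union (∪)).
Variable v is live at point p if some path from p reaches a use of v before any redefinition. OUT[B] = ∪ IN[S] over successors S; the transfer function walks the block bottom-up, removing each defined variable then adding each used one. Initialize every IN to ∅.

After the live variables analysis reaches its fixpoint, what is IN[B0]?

Answer: {e, f}

Trace:
Per-block solution:
  B0:  IN={e, f}  OUT={a, d, e, f}
  B1:  IN={a, d, e, f}  OUT={a, d, e, f}
  B2:  IN={a, d, e, f}  OUT={a, d, e, f}
  B3:  IN={a, d, f}  OUT={a, d, f}
  B4:  IN={a, d, f}  OUT={}

Merge at B0: OUT[B0] = IN[B1] ⊔ IN[B3] = {a, d, e, f}
Applying B0's transfer function to that OUT value gives IN[B0] (row B0 above).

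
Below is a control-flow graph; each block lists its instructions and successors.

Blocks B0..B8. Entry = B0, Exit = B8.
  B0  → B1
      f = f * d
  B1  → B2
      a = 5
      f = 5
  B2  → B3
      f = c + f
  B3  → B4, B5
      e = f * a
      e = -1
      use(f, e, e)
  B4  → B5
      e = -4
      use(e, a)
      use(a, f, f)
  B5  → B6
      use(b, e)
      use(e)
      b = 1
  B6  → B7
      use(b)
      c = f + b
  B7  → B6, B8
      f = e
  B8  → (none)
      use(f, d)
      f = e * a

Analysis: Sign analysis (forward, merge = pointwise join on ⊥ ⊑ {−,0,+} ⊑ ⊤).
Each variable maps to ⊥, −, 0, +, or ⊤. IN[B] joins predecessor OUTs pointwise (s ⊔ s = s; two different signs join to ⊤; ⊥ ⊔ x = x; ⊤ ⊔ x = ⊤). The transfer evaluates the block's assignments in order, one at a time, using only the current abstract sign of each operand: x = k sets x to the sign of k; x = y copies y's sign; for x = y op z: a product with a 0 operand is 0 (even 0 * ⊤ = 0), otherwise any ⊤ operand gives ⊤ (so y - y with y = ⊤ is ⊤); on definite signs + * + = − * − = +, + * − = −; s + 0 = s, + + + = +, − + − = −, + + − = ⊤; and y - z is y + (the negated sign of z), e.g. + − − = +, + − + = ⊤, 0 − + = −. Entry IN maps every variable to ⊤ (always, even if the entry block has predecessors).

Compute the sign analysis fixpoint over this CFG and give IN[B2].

Answer: {a: +, b: ⊤, c: ⊤, d: ⊤, e: ⊤, f: +}

Working:
Converged values:
  B0:   IN=(all ⊤)   OUT=(all ⊤)
  B1:   IN=(all ⊤)   OUT={a:+, f:+; rest ⊤}
  B2:   IN={a:+, f:+; rest ⊤}   OUT={a:+; rest ⊤}
  B3:   IN={a:+; rest ⊤}   OUT={a:+, e:-; rest ⊤}
  B4:   IN={a:+, e:-; rest ⊤}   OUT={a:+, e:-; rest ⊤}
  B5:   IN={a:+, e:-; rest ⊤}   OUT={a:+, b:+, e:-; rest ⊤}
  B6:   IN={a:+, b:+, e:-; rest ⊤}   OUT={a:+, b:+, e:-; rest ⊤}
  B7:   IN={a:+, b:+, e:-; rest ⊤}   OUT={a:+, b:+, e:-, f:-; rest ⊤}
  B8:   IN={a:+, b:+, e:-, f:-; rest ⊤}   OUT={a:+, b:+, e:-, f:-; rest ⊤}

Merge at B2: IN[B2] = OUT[B1] = {a: +, b: ⊤, c: ⊤, d: ⊤, e: ⊤, f: +}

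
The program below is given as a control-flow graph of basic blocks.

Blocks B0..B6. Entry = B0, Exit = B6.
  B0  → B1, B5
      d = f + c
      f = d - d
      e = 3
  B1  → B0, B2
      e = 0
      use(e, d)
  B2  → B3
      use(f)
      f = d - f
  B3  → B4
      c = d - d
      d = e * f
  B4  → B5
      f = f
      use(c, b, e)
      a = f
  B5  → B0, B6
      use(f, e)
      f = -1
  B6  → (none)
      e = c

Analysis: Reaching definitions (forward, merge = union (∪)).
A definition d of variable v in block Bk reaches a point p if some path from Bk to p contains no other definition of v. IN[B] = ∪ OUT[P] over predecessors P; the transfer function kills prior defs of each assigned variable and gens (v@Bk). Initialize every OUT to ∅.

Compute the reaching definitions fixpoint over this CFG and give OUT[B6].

Answer: {a@B4, c@B3, d@B0, d@B3, e@B6, f@B5}

Working:
Fixpoint table:
  B0:  IN={a@B4, c@B3, d@B0, d@B3, e@B0, e@B1, f@B0, f@B5}  OUT={a@B4, c@B3, d@B0, e@B0, f@B0}
  B1:  IN={a@B4, c@B3, d@B0, e@B0, f@B0}  OUT={a@B4, c@B3, d@B0, e@B1, f@B0}
  B2:  IN={a@B4, c@B3, d@B0, e@B1, f@B0}  OUT={a@B4, c@B3, d@B0, e@B1, f@B2}
  B3:  IN={a@B4, c@B3, d@B0, e@B1, f@B2}  OUT={a@B4, c@B3, d@B3, e@B1, f@B2}
  B4:  IN={a@B4, c@B3, d@B3, e@B1, f@B2}  OUT={a@B4, c@B3, d@B3, e@B1, f@B4}
  B5:  IN={a@B4, c@B3, d@B0, d@B3, e@B0, e@B1, f@B0, f@B4}  OUT={a@B4, c@B3, d@B0, d@B3, e@B0, e@B1, f@B5}
  B6:  IN={a@B4, c@B3, d@B0, d@B3, e@B0, e@B1, f@B5}  OUT={a@B4, c@B3, d@B0, d@B3, e@B6, f@B5}

Merge at B6: IN[B6] = OUT[B5] = {a@B4, c@B3, d@B0, d@B3, e@B0, e@B1, f@B5}
Applying B6's transfer function to that IN value gives OUT[B6] (row B6 above).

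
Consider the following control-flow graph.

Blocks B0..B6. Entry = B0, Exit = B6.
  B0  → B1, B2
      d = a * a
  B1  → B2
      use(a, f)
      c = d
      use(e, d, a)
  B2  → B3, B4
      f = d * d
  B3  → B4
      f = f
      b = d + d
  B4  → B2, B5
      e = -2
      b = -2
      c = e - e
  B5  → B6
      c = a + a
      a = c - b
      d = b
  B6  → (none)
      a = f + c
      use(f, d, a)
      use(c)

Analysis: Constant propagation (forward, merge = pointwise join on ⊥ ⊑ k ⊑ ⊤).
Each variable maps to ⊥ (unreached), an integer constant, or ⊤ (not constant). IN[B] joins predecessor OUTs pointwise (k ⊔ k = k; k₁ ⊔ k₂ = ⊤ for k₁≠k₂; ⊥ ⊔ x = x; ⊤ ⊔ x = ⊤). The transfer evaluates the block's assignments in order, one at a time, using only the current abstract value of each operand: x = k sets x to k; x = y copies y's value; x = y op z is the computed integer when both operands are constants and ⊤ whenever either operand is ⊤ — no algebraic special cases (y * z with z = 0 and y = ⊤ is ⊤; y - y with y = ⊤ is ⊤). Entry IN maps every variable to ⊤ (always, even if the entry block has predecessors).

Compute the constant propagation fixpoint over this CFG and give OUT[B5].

Answer: {a: ⊤, b: -2, c: ⊤, d: -2, e: -2, f: ⊤}

Working:
Converged values:
  B0: | IN=(all ⊤) | OUT=(all ⊤)
  B1: | IN=(all ⊤) | OUT=(all ⊤)
  B2: | IN=(all ⊤) | OUT=(all ⊤)
  B3: | IN=(all ⊤) | OUT=(all ⊤)
  B4: | IN=(all ⊤) | OUT={b:-2, c:0, e:-2; rest ⊤}
  B5: | IN={b:-2, c:0, e:-2; rest ⊤} | OUT={b:-2, d:-2, e:-2; rest ⊤}
  B6: | IN={b:-2, d:-2, e:-2; rest ⊤} | OUT={b:-2, d:-2, e:-2; rest ⊤}

Merge at B5: IN[B5] = OUT[B4] = {a: ⊤, b: -2, c: 0, d: ⊤, e: -2, f: ⊤}
Applying B5's transfer function to that IN value gives OUT[B5] (row B5 above).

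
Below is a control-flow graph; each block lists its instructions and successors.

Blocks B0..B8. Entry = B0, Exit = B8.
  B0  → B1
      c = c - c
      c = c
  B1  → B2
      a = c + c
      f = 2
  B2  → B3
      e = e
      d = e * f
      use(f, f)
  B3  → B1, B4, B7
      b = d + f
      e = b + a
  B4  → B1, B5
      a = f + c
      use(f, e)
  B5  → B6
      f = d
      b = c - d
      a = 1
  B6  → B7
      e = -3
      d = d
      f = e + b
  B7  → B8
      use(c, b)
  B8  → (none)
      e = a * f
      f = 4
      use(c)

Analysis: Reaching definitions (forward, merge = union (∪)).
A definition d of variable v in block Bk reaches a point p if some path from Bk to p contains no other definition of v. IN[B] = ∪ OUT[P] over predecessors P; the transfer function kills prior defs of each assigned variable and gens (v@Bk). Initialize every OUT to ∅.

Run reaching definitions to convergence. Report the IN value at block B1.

Answer: {a@B1, a@B4, b@B3, c@B0, d@B2, e@B3, f@B1}

Derivation:
Fixpoint table:
  B0:  IN={}  OUT={c@B0}
  B1:  IN={a@B1, a@B4, b@B3, c@B0, d@B2, e@B3, f@B1}  OUT={a@B1, b@B3, c@B0, d@B2, e@B3, f@B1}
  B2:  IN={a@B1, b@B3, c@B0, d@B2, e@B3, f@B1}  OUT={a@B1, b@B3, c@B0, d@B2, e@B2, f@B1}
  B3:  IN={a@B1, b@B3, c@B0, d@B2, e@B2, f@B1}  OUT={a@B1, b@B3, c@B0, d@B2, e@B3, f@B1}
  B4:  IN={a@B1, b@B3, c@B0, d@B2, e@B3, f@B1}  OUT={a@B4, b@B3, c@B0, d@B2, e@B3, f@B1}
  B5:  IN={a@B4, b@B3, c@B0, d@B2, e@B3, f@B1}  OUT={a@B5, b@B5, c@B0, d@B2, e@B3, f@B5}
  B6:  IN={a@B5, b@B5, c@B0, d@B2, e@B3, f@B5}  OUT={a@B5, b@B5, c@B0, d@B6, e@B6, f@B6}
  B7:  IN={a@B1, a@B5, b@B3, b@B5, c@B0, d@B2, d@B6, e@B3, e@B6, f@B1, f@B6}  OUT={a@B1, a@B5, b@B3, b@B5, c@B0, d@B2, d@B6, e@B3, e@B6, f@B1, f@B6}
  B8:  IN={a@B1, a@B5, b@B3, b@B5, c@B0, d@B2, d@B6, e@B3, e@B6, f@B1, f@B6}  OUT={a@B1, a@B5, b@B3, b@B5, c@B0, d@B2, d@B6, e@B8, f@B8}

Merge at B1: IN[B1] = OUT[B0] ⊔ OUT[B3] ⊔ OUT[B4] = {a@B1, a@B4, b@B3, c@B0, d@B2, e@B3, f@B1}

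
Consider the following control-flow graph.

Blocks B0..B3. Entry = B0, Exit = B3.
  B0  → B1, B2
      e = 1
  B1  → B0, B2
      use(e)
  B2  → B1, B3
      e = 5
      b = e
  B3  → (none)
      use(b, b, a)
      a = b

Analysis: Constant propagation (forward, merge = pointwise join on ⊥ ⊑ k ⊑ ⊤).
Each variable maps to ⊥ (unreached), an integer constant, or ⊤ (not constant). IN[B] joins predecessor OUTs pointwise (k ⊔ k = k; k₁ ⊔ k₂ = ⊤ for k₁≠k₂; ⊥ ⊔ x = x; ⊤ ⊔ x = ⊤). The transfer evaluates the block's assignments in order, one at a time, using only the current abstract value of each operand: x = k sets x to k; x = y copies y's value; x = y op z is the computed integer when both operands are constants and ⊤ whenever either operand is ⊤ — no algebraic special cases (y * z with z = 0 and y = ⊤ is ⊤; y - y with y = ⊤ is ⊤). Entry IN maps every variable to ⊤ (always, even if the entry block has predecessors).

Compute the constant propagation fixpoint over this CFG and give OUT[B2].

Converged values:
  B0:  IN=(all ⊤)  OUT={e:1; rest ⊤}
  B1:  IN=(all ⊤)  OUT=(all ⊤)
  B2:  IN=(all ⊤)  OUT={b:5, e:5; rest ⊤}
  B3:  IN={b:5, e:5; rest ⊤}  OUT={a:5, b:5, e:5; rest ⊤}

Merge at B2: IN[B2] = OUT[B0] ⊔ OUT[B1] = {a: ⊤, b: ⊤, c: ⊤, d: ⊤, e: ⊤, f: ⊤}
Applying B2's transfer function to that IN value gives OUT[B2] (row B2 above).

Answer: {a: ⊤, b: 5, c: ⊤, d: ⊤, e: 5, f: ⊤}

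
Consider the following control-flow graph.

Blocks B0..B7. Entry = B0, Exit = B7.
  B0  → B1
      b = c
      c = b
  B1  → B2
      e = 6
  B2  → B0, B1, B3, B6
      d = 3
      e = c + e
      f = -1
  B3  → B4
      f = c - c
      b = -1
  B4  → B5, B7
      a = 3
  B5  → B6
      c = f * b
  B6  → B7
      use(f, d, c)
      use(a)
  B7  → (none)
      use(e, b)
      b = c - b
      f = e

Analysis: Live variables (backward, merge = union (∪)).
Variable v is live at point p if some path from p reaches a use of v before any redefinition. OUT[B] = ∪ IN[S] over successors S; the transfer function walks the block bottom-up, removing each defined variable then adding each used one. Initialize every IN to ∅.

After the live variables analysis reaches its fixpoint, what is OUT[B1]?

Answer: {a, b, c, e}

Working:
Fixpoint table:
  B0:  IN={a, c}  OUT={a, b, c}
  B1:  IN={a, b, c}  OUT={a, b, c, e}
  B2:  IN={a, b, c, e}  OUT={a, b, c, d, e, f}
  B3:  IN={c, d, e}  OUT={b, c, d, e, f}
  B4:  IN={b, c, d, e, f}  OUT={a, b, c, d, e, f}
  B5:  IN={a, b, d, e, f}  OUT={a, b, c, d, e, f}
  B6:  IN={a, b, c, d, e, f}  OUT={b, c, e}
  B7:  IN={b, c, e}  OUT={}

Merge at B1: OUT[B1] = IN[B2] = {a, b, c, e}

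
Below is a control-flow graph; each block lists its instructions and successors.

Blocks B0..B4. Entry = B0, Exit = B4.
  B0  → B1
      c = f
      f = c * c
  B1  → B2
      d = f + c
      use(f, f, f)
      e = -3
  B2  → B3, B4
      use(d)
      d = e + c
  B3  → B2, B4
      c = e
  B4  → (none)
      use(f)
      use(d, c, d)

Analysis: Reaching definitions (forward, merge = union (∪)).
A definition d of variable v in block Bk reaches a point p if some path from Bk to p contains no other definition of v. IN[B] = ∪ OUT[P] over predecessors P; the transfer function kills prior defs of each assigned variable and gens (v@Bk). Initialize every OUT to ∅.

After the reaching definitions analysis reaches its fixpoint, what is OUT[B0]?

Answer: {c@B0, f@B0}

Working:
Per-block solution:
  B0:   IN={}   OUT={c@B0, f@B0}
  B1:   IN={c@B0, f@B0}   OUT={c@B0, d@B1, e@B1, f@B0}
  B2:   IN={c@B0, c@B3, d@B1, d@B2, e@B1, f@B0}   OUT={c@B0, c@B3, d@B2, e@B1, f@B0}
  B3:   IN={c@B0, c@B3, d@B2, e@B1, f@B0}   OUT={c@B3, d@B2, e@B1, f@B0}
  B4:   IN={c@B0, c@B3, d@B2, e@B1, f@B0}   OUT={c@B0, c@B3, d@B2, e@B1, f@B0}

B0 is the boundary node: IN[B0] = {}
Applying B0's transfer function to that IN value gives OUT[B0] (row B0 above).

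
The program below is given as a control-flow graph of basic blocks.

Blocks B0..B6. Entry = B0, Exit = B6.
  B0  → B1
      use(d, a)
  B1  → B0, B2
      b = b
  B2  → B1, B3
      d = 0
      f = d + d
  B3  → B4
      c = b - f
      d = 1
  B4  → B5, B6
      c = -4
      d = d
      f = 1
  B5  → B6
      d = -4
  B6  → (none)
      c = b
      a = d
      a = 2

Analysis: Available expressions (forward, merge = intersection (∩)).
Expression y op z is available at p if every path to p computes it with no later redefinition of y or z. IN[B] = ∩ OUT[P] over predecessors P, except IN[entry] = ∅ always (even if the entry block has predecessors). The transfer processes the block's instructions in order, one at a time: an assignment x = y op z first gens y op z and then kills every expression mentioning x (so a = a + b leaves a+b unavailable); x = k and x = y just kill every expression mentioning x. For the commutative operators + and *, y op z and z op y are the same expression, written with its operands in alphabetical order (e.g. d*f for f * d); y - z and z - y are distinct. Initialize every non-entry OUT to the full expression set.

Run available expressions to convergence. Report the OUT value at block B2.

Fixpoint table:
  B0:   IN={}   OUT={}
  B1:   IN={}   OUT={}
  B2:   IN={}   OUT={d+d}
  B3:   IN={d+d}   OUT={b-f}
  B4:   IN={b-f}   OUT={}
  B5:   IN={}   OUT={}
  B6:   IN={}   OUT={}

Merge at B2: IN[B2] = OUT[B1] = {}
Applying B2's transfer function to that IN value gives OUT[B2] (row B2 above).

Answer: {d+d}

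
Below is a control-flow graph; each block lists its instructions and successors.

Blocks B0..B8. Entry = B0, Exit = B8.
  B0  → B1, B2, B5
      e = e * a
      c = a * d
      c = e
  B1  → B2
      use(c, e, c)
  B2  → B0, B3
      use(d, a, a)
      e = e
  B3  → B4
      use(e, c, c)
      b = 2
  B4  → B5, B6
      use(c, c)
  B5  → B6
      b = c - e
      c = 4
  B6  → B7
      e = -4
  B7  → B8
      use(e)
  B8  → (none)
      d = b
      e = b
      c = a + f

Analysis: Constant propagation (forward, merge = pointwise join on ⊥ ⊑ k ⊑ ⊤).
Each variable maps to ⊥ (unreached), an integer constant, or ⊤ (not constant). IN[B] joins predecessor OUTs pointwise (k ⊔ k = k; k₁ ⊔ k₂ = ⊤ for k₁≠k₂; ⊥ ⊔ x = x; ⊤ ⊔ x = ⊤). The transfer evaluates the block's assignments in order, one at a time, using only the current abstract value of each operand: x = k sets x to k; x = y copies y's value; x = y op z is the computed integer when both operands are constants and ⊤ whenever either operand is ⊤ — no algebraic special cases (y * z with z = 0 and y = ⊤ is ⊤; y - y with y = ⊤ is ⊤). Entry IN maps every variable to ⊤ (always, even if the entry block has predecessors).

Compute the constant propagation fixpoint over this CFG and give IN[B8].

Per-block solution:
  B0:   IN=(all ⊤)   OUT=(all ⊤)
  B1:   IN=(all ⊤)   OUT=(all ⊤)
  B2:   IN=(all ⊤)   OUT=(all ⊤)
  B3:   IN=(all ⊤)   OUT={b:2; rest ⊤}
  B4:   IN={b:2; rest ⊤}   OUT={b:2; rest ⊤}
  B5:   IN=(all ⊤)   OUT={c:4; rest ⊤}
  B6:   IN=(all ⊤)   OUT={e:-4; rest ⊤}
  B7:   IN={e:-4; rest ⊤}   OUT={e:-4; rest ⊤}
  B8:   IN={e:-4; rest ⊤}   OUT=(all ⊤)

Merge at B8: IN[B8] = OUT[B7] = {a: ⊤, b: ⊤, c: ⊤, d: ⊤, e: -4, f: ⊤}

Answer: {a: ⊤, b: ⊤, c: ⊤, d: ⊤, e: -4, f: ⊤}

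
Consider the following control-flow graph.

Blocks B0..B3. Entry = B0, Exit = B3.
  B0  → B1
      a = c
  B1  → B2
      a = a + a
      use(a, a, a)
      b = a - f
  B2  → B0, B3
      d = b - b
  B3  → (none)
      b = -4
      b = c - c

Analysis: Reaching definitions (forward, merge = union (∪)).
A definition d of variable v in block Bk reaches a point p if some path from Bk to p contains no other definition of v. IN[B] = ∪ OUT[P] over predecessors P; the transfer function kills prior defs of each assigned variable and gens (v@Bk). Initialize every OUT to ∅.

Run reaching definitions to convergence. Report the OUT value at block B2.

Fixpoint table:
  B0:   IN={a@B1, b@B1, d@B2}   OUT={a@B0, b@B1, d@B2}
  B1:   IN={a@B0, b@B1, d@B2}   OUT={a@B1, b@B1, d@B2}
  B2:   IN={a@B1, b@B1, d@B2}   OUT={a@B1, b@B1, d@B2}
  B3:   IN={a@B1, b@B1, d@B2}   OUT={a@B1, b@B3, d@B2}

Merge at B2: IN[B2] = OUT[B1] = {a@B1, b@B1, d@B2}
Applying B2's transfer function to that IN value gives OUT[B2] (row B2 above).

Answer: {a@B1, b@B1, d@B2}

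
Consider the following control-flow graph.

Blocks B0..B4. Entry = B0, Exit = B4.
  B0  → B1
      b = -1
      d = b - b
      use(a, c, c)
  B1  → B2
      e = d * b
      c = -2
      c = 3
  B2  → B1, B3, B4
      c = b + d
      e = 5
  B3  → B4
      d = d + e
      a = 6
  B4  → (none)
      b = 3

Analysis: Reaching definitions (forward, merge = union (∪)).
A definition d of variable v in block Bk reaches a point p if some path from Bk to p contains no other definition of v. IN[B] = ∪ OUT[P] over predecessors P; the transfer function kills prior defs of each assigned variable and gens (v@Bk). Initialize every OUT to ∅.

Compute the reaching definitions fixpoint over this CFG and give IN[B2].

Converged values:
  B0:  IN={}  OUT={b@B0, d@B0}
  B1:  IN={b@B0, c@B2, d@B0, e@B2}  OUT={b@B0, c@B1, d@B0, e@B1}
  B2:  IN={b@B0, c@B1, d@B0, e@B1}  OUT={b@B0, c@B2, d@B0, e@B2}
  B3:  IN={b@B0, c@B2, d@B0, e@B2}  OUT={a@B3, b@B0, c@B2, d@B3, e@B2}
  B4:  IN={a@B3, b@B0, c@B2, d@B0, d@B3, e@B2}  OUT={a@B3, b@B4, c@B2, d@B0, d@B3, e@B2}

Merge at B2: IN[B2] = OUT[B1] = {b@B0, c@B1, d@B0, e@B1}

Answer: {b@B0, c@B1, d@B0, e@B1}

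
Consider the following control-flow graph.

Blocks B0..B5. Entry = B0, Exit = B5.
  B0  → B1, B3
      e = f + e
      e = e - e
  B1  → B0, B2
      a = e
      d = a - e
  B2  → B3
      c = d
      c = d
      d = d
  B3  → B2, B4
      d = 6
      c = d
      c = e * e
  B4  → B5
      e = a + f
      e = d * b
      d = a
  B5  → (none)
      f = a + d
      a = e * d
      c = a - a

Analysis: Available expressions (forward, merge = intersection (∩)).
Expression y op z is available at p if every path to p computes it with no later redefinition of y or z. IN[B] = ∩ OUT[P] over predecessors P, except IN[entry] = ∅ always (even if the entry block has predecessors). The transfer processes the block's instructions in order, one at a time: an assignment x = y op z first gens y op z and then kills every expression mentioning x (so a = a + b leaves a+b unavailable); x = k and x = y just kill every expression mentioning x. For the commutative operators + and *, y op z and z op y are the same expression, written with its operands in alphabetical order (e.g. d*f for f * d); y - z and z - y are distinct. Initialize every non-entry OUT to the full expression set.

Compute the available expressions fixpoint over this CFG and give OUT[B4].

Converged values:
  B0:   IN={}   OUT={}
  B1:   IN={}   OUT={a-e}
  B2:   IN={}   OUT={}
  B3:   IN={}   OUT={e*e}
  B4:   IN={e*e}   OUT={a+f}
  B5:   IN={a+f}   OUT={a-a, d*e}

Merge at B4: IN[B4] = OUT[B3] = {e*e}
Applying B4's transfer function to that IN value gives OUT[B4] (row B4 above).

Answer: {a+f}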